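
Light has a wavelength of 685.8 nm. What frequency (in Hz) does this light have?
4.3714e+14 Hz

Using the wave equation: c = fλ

Solving for frequency:
f = c/λ = (3×10⁸ m/s) / (685.8×10⁻⁹ m)
f = 4.3714e+14 Hz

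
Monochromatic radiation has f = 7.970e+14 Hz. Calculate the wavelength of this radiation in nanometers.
376.15 nm

Using the wave equation: c = fλ

Solving for wavelength:
λ = c/f = (3×10⁸ m/s) / (7.970e+14 Hz)
λ = 376.15 nm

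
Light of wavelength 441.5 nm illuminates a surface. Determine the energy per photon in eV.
2.8082 eV

Using E = hf = hc/λ:

E = hc/λ = (6.626×10⁻³⁴ J·s)(3×10⁸ m/s) / (441.5×10⁻⁹ m)
E = 2.8082 eV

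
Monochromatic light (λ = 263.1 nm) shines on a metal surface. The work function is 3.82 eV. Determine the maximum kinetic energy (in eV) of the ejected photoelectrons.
0.8924 eV

Using Einstein's photoelectric equation: KE_max = hf - φ = hc/λ - φ

First, calculate the photon energy:
E_photon = hc/λ = (6.626×10⁻³⁴ J·s)(3×10⁸ m/s) / (263.1×10⁻⁹ m)
E_photon = 4.7124 eV

Then, the maximum kinetic energy:
KE_max = E_photon - φ = 4.7124 eV - 3.82 eV = 0.8924 eV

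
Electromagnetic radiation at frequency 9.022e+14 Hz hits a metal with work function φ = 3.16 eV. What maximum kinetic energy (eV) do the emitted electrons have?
0.5712 eV

Using Einstein's photoelectric equation: KE_max = hf - φ

First, calculate the photon energy:
E_photon = hf = (6.626×10⁻³⁴ J·s)(9.022e+14 Hz)
E_photon = 3.7312 eV

Then, the maximum kinetic energy:
KE_max = E_photon - φ = 3.7312 eV - 3.16 eV = 0.5712 eV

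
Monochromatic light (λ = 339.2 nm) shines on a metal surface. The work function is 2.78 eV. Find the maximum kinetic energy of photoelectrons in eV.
0.8752 eV

Using Einstein's photoelectric equation: KE_max = hf - φ = hc/λ - φ

First, calculate the photon energy:
E_photon = hc/λ = (6.626×10⁻³⁴ J·s)(3×10⁸ m/s) / (339.2×10⁻⁹ m)
E_photon = 3.6552 eV

Then, the maximum kinetic energy:
KE_max = E_photon - φ = 3.6552 eV - 2.78 eV = 0.8752 eV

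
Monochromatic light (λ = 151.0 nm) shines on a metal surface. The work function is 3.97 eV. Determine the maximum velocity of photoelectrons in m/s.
1.2214e+06 m/s

First, find the maximum kinetic energy:
E_photon = hc/λ = 8.2109 eV
KE_max = E_photon - φ = 8.2109 - 3.97 = 4.2409 eV

Convert to Joules: KE_max = 4.2409 × 1.602×10⁻¹⁹ J = 6.7946e-19 J

Then use KE = ½mv² to find velocity:
v = √(2·KE/m) = √(2 × 6.7946e-19 J / 9.109e-31 kg)
v = 1.2214e+06 m/s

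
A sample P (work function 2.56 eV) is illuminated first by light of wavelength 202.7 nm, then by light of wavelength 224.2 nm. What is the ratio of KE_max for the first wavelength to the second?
1.1975

Using Einstein's equation: KE_max = hc/λ - φ

For λ₁ = 202.7 nm:
E₁ = hc/λ₁ = 6.1166 eV
KE₁ = E₁ - φ = 6.1166 - 2.56 = 3.5566 eV

For λ₂ = 224.2 nm:
E₂ = hc/λ₂ = 5.5301 eV
KE₂ = E₂ - φ = 5.5301 - 2.56 = 2.9701 eV

Ratio: KE₁/KE₂ = 3.5566/2.9701 = 1.1975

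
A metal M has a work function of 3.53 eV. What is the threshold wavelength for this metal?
351.23 nm

The threshold wavelength is when the photon energy equals the work function:
hc/λ₀ = φ

Solving for λ₀:
λ₀ = hc/φ = (6.626×10⁻³⁴ J·s)(3×10⁸ m/s) / (3.53 eV × 1.602×10⁻¹⁹ J/eV)
λ₀ = 351.23 nm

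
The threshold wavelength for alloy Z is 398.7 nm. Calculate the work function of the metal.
3.11 eV

At the threshold wavelength, photon energy equals work function:
φ = hc/λ₀

Calculating:
φ = (6.626×10⁻³⁴ J·s)(3×10⁸ m/s) / (398.7×10⁻⁹ m)
φ = 3.11 eV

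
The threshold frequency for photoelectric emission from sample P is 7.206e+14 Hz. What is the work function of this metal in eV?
2.98 eV

At the threshold frequency, photon energy equals work function:
φ = hf₀

Calculating:
φ = (6.626×10⁻³⁴ J·s)(7.206e+14 Hz)
φ = 2.98 eV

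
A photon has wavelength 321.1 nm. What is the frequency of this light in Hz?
9.3364e+14 Hz

Using the wave equation: c = fλ

Solving for frequency:
f = c/λ = (3×10⁸ m/s) / (321.1×10⁻⁹ m)
f = 9.3364e+14 Hz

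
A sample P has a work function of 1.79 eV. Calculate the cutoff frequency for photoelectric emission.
4.3282e+14 Hz

The threshold frequency is when the photon energy equals the work function:
hf₀ = φ

Solving for f₀:
f₀ = φ/h = (1.79 eV × 1.602×10⁻¹⁹ J/eV) / (6.626×10⁻³⁴ J·s)
f₀ = 4.3282e+14 Hz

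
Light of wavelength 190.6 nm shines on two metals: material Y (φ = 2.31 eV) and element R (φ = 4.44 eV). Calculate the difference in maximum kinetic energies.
2.1300 eV

Using KE_max = hc/λ - φ for each metal:

Photon energy: E = hc/λ = 6.5049 eV

For material Y (φ₁ = 2.31 eV):
KE₁ = E - φ₁ = 6.5049 - 2.31 = 4.1949 eV

For element R (φ₂ = 4.44 eV):
KE₂ = E - φ₂ = 6.5049 - 4.44 = 2.0649 eV

Difference:
ΔKE = KE₁ - KE₂ = 4.1949 - 2.0649 = 2.1300 eV

Note: The difference equals the difference in work functions: 4.44 - 2.31 = 2.13 eV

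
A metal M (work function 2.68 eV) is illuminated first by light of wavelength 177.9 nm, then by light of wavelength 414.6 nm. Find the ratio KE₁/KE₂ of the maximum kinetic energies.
13.8163

Using Einstein's equation: KE_max = hc/λ - φ

For λ₁ = 177.9 nm:
E₁ = hc/λ₁ = 6.9693 eV
KE₁ = E₁ - φ = 6.9693 - 2.68 = 4.2893 eV

For λ₂ = 414.6 nm:
E₂ = hc/λ₂ = 2.9905 eV
KE₂ = E₂ - φ = 2.9905 - 2.68 = 0.3105 eV

Ratio: KE₁/KE₂ = 4.2893/0.3105 = 13.8163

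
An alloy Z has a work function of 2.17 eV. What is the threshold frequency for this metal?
5.2470e+14 Hz

The threshold frequency is when the photon energy equals the work function:
hf₀ = φ

Solving for f₀:
f₀ = φ/h = (2.17 eV × 1.602×10⁻¹⁹ J/eV) / (6.626×10⁻³⁴ J·s)
f₀ = 5.2470e+14 Hz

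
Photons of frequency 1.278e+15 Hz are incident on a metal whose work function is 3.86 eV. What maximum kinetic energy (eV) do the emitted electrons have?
1.4254 eV

Using Einstein's photoelectric equation: KE_max = hf - φ

First, calculate the photon energy:
E_photon = hf = (6.626×10⁻³⁴ J·s)(1.278e+15 Hz)
E_photon = 5.2854 eV

Then, the maximum kinetic energy:
KE_max = E_photon - φ = 5.2854 eV - 3.86 eV = 1.4254 eV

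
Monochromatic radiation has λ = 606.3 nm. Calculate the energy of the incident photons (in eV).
2.0449 eV

Using E = hf = hc/λ:

E = hc/λ = (6.626×10⁻³⁴ J·s)(3×10⁸ m/s) / (606.3×10⁻⁹ m)
E = 2.0449 eV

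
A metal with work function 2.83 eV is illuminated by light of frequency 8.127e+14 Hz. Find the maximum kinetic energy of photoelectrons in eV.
0.5311 eV

Using Einstein's photoelectric equation: KE_max = hf - φ

First, calculate the photon energy:
E_photon = hf = (6.626×10⁻³⁴ J·s)(8.127e+14 Hz)
E_photon = 3.3611 eV

Then, the maximum kinetic energy:
KE_max = E_photon - φ = 3.3611 eV - 2.83 eV = 0.5311 eV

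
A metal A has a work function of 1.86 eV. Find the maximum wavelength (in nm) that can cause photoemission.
666.58 nm

The threshold wavelength is when the photon energy equals the work function:
hc/λ₀ = φ

Solving for λ₀:
λ₀ = hc/φ = (6.626×10⁻³⁴ J·s)(3×10⁸ m/s) / (1.86 eV × 1.602×10⁻¹⁹ J/eV)
λ₀ = 666.58 nm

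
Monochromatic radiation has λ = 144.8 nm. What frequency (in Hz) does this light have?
2.0704e+15 Hz

Using the wave equation: c = fλ

Solving for frequency:
f = c/λ = (3×10⁸ m/s) / (144.8×10⁻⁹ m)
f = 2.0704e+15 Hz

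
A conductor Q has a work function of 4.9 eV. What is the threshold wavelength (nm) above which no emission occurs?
253.03 nm

The threshold wavelength is when the photon energy equals the work function:
hc/λ₀ = φ

Solving for λ₀:
λ₀ = hc/φ = (6.626×10⁻³⁴ J·s)(3×10⁸ m/s) / (4.9 eV × 1.602×10⁻¹⁹ J/eV)
λ₀ = 253.03 nm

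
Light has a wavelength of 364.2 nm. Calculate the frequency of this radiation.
8.2315e+14 Hz

Using the wave equation: c = fλ

Solving for frequency:
f = c/λ = (3×10⁸ m/s) / (364.2×10⁻⁹ m)
f = 8.2315e+14 Hz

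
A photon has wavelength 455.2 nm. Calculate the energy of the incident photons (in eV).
2.7237 eV

Using E = hf = hc/λ:

E = hc/λ = (6.626×10⁻³⁴ J·s)(3×10⁸ m/s) / (455.2×10⁻⁹ m)
E = 2.7237 eV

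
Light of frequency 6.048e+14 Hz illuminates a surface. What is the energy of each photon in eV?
2.5013 eV

Using E = hf:

E = hf = (6.626×10⁻³⁴ J·s)(6.048e+14 Hz)
E = 2.5013 eV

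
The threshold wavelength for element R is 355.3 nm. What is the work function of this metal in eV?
3.49 eV

At the threshold wavelength, photon energy equals work function:
φ = hc/λ₀

Calculating:
φ = (6.626×10⁻³⁴ J·s)(3×10⁸ m/s) / (355.3×10⁻⁹ m)
φ = 3.49 eV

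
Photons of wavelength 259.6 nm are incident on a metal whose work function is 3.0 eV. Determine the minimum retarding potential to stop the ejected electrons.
1.7760 V

The stopping potential V_s satisfies: eV_s = KE_max

First, find KE_max using Einstein's equation:
E_photon = hc/λ = 4.7760 eV
KE_max = E_photon - φ = 4.7760 - 3.0 = 1.7760 eV

Since eV_s = KE_max:
V_s = KE_max/e = 1.7760 V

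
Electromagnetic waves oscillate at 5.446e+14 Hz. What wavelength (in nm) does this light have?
550.48 nm

Using the wave equation: c = fλ

Solving for wavelength:
λ = c/f = (3×10⁸ m/s) / (5.446e+14 Hz)
λ = 550.48 nm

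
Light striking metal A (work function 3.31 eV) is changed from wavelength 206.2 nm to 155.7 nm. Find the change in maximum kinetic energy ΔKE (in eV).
1.9502 eV

Using Einstein's equation: KE_max = hc/λ - φ

For λ₁ = 206.2 nm:
KE₁ = hc/λ₁ - φ = 6.0128 - 3.31 = 2.7028 eV

For λ₂ = 155.7 nm:
KE₂ = hc/λ₂ - φ = 7.9630 - 3.31 = 4.6530 eV

Change in KE:
ΔKE = KE₂ - KE₁ = 4.6530 - 2.7028 = 1.9502 eV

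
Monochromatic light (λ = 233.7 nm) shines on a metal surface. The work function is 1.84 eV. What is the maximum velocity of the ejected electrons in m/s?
1.1041e+06 m/s

First, find the maximum kinetic energy:
E_photon = hc/λ = 5.3053 eV
KE_max = E_photon - φ = 5.3053 - 1.84 = 3.4653 eV

Convert to Joules: KE_max = 3.4653 × 1.602×10⁻¹⁹ J = 5.5520e-19 J

Then use KE = ½mv² to find velocity:
v = √(2·KE/m) = √(2 × 5.5520e-19 J / 9.109e-31 kg)
v = 1.1041e+06 m/s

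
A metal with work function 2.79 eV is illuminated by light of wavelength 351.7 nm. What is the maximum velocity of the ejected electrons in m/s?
5.0857e+05 m/s

First, find the maximum kinetic energy:
E_photon = hc/λ = 3.5253 eV
KE_max = E_photon - φ = 3.5253 - 2.79 = 0.7353 eV

Convert to Joules: KE_max = 0.7353 × 1.602×10⁻¹⁹ J = 1.1781e-19 J

Then use KE = ½mv² to find velocity:
v = √(2·KE/m) = √(2 × 1.1781e-19 J / 9.109e-31 kg)
v = 5.0857e+05 m/s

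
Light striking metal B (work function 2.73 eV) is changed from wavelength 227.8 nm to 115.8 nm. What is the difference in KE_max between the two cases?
5.2641 eV

Using Einstein's equation: KE_max = hc/λ - φ

For λ₁ = 227.8 nm:
KE₁ = hc/λ₁ - φ = 5.4427 - 2.73 = 2.7127 eV

For λ₂ = 115.8 nm:
KE₂ = hc/λ₂ - φ = 10.7068 - 2.73 = 7.9768 eV

Change in KE:
ΔKE = KE₂ - KE₁ = 7.9768 - 2.7127 = 5.2641 eV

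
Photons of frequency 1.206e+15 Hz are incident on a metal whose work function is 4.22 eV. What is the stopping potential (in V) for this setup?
0.7676 V

The stopping potential V_s satisfies: eV_s = KE_max

First, find KE_max using Einstein's equation:
E_photon = hf = (6.626×10⁻³⁴ J·s)(1.206e+15 Hz) = 4.9876 eV
KE_max = E_photon - φ = 4.9876 - 4.22 = 0.7676 eV

Since eV_s = KE_max:
V_s = KE_max/e = 0.7676 V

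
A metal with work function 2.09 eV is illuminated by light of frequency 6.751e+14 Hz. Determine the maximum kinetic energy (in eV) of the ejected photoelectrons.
0.7020 eV

Using Einstein's photoelectric equation: KE_max = hf - φ

First, calculate the photon energy:
E_photon = hf = (6.626×10⁻³⁴ J·s)(6.751e+14 Hz)
E_photon = 2.7920 eV

Then, the maximum kinetic energy:
KE_max = E_photon - φ = 2.7920 eV - 2.09 eV = 0.7020 eV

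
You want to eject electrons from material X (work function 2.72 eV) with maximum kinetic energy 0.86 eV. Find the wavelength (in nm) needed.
346.32 nm

From Einstein's equation: KE_max = hc/λ - φ

Rearranging for λ:
hc/λ = KE_max + φ
λ = hc/(KE_max + φ)

Required photon energy:
E_photon = KE_max + φ = 0.86 + 2.72 = 3.58 eV

Required wavelength:
λ = hc/E_photon = (6.626×10⁻³⁴)(3×10⁸) / (3.58 × 1.602×10⁻¹⁹)
λ = 346.32 nm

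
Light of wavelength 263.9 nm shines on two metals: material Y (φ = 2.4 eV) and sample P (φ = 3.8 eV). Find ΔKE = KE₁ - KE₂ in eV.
1.4000 eV

Using KE_max = hc/λ - φ for each metal:

Photon energy: E = hc/λ = 4.6982 eV

For material Y (φ₁ = 2.4 eV):
KE₁ = E - φ₁ = 4.6982 - 2.4 = 2.2982 eV

For sample P (φ₂ = 3.8 eV):
KE₂ = E - φ₂ = 4.6982 - 3.8 = 0.8982 eV

Difference:
ΔKE = KE₁ - KE₂ = 2.2982 - 0.8982 = 1.4000 eV

Note: The difference equals the difference in work functions: 3.8 - 2.4 = 1.40 eV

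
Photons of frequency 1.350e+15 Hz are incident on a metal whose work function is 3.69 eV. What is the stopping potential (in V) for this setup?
1.8932 V

The stopping potential V_s satisfies: eV_s = KE_max

First, find KE_max using Einstein's equation:
E_photon = hf = (6.626×10⁻³⁴ J·s)(1.350e+15 Hz) = 5.5832 eV
KE_max = E_photon - φ = 5.5832 - 3.69 = 1.8932 eV

Since eV_s = KE_max:
V_s = KE_max/e = 1.8932 V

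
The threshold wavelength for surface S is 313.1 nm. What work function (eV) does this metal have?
3.96 eV

At the threshold wavelength, photon energy equals work function:
φ = hc/λ₀

Calculating:
φ = (6.626×10⁻³⁴ J·s)(3×10⁸ m/s) / (313.1×10⁻⁹ m)
φ = 3.96 eV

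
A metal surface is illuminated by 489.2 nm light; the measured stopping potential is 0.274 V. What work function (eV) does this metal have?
2.26 eV

The stopping potential gives the maximum kinetic energy: KE_max = eV_s = 0.274 eV

From Einstein's photoelectric equation: KE_max = hc/λ - φ
Rearranging: φ = hc/λ - KE_max

Calculate photon energy:
E_photon = hc/λ = (6.626×10⁻³⁴ J·s)(3×10⁸ m/s) / (489.2×10⁻⁹ m) = 2.5344 eV

Therefore:
φ = 2.5344 - 0.274 = 2.26 eV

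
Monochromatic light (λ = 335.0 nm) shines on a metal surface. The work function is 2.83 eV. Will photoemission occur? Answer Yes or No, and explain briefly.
Yes

For photoemission, the photon energy must exceed the work function.

Photon energy: E = hc/λ = 3.7010 eV
Work function: φ = 2.83 eV

Since E_photon (3.7010 eV) > φ (2.83 eV), photoemission WILL occur.
The threshold wavelength is λ₀ = hc/φ = 438.1 nm.
Since 335.0 nm < 438.1 nm, the light has sufficient energy.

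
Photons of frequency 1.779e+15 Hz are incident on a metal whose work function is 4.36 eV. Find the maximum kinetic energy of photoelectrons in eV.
2.9974 eV

Using Einstein's photoelectric equation: KE_max = hf - φ

First, calculate the photon energy:
E_photon = hf = (6.626×10⁻³⁴ J·s)(1.779e+15 Hz)
E_photon = 7.3574 eV

Then, the maximum kinetic energy:
KE_max = E_photon - φ = 7.3574 eV - 4.36 eV = 2.9974 eV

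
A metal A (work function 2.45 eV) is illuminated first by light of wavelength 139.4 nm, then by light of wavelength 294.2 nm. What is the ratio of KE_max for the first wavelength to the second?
3.6526

Using Einstein's equation: KE_max = hc/λ - φ

For λ₁ = 139.4 nm:
E₁ = hc/λ₁ = 8.8941 eV
KE₁ = E₁ - φ = 8.8941 - 2.45 = 6.4441 eV

For λ₂ = 294.2 nm:
E₂ = hc/λ₂ = 4.2143 eV
KE₂ = E₂ - φ = 4.2143 - 2.45 = 1.7643 eV

Ratio: KE₁/KE₂ = 6.4441/1.7643 = 3.6526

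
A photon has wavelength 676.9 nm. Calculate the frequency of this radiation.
4.4289e+14 Hz

Using the wave equation: c = fλ

Solving for frequency:
f = c/λ = (3×10⁸ m/s) / (676.9×10⁻⁹ m)
f = 4.4289e+14 Hz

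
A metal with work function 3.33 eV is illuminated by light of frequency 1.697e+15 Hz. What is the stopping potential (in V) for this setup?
3.6882 V

The stopping potential V_s satisfies: eV_s = KE_max

First, find KE_max using Einstein's equation:
E_photon = hf = (6.626×10⁻³⁴ J·s)(1.697e+15 Hz) = 7.0182 eV
KE_max = E_photon - φ = 7.0182 - 3.33 = 3.6882 eV

Since eV_s = KE_max:
V_s = KE_max/e = 3.6882 V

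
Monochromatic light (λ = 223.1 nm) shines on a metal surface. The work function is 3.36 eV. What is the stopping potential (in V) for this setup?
2.1973 V

The stopping potential V_s satisfies: eV_s = KE_max

First, find KE_max using Einstein's equation:
E_photon = hc/λ = 5.5573 eV
KE_max = E_photon - φ = 5.5573 - 3.36 = 2.1973 eV

Since eV_s = KE_max:
V_s = KE_max/e = 2.1973 V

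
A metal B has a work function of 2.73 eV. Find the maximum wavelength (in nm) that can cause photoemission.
454.15 nm

The threshold wavelength is when the photon energy equals the work function:
hc/λ₀ = φ

Solving for λ₀:
λ₀ = hc/φ = (6.626×10⁻³⁴ J·s)(3×10⁸ m/s) / (2.73 eV × 1.602×10⁻¹⁹ J/eV)
λ₀ = 454.15 nm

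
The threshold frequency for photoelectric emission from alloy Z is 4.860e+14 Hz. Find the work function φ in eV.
2.01 eV

At the threshold frequency, photon energy equals work function:
φ = hf₀

Calculating:
φ = (6.626×10⁻³⁴ J·s)(4.860e+14 Hz)
φ = 2.01 eV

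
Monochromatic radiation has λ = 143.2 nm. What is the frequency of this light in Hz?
2.0935e+15 Hz

Using the wave equation: c = fλ

Solving for frequency:
f = c/λ = (3×10⁸ m/s) / (143.2×10⁻⁹ m)
f = 2.0935e+15 Hz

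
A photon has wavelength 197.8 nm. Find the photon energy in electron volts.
6.2682 eV

Using E = hf = hc/λ:

E = hc/λ = (6.626×10⁻³⁴ J·s)(3×10⁸ m/s) / (197.8×10⁻⁹ m)
E = 6.2682 eV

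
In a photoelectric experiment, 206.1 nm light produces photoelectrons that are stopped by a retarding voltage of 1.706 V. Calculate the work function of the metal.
4.31 eV

The stopping potential gives the maximum kinetic energy: KE_max = eV_s = 1.706 eV

From Einstein's photoelectric equation: KE_max = hc/λ - φ
Rearranging: φ = hc/λ - KE_max

Calculate photon energy:
E_photon = hc/λ = (6.626×10⁻³⁴ J·s)(3×10⁸ m/s) / (206.1×10⁻⁹ m) = 6.0157 eV

Therefore:
φ = 6.0157 - 1.706 = 4.31 eV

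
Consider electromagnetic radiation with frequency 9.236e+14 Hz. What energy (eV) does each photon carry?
3.8197 eV

Using E = hf:

E = hf = (6.626×10⁻³⁴ J·s)(9.236e+14 Hz)
E = 3.8197 eV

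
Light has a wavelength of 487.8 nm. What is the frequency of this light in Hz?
6.1458e+14 Hz

Using the wave equation: c = fλ

Solving for frequency:
f = c/λ = (3×10⁸ m/s) / (487.8×10⁻⁹ m)
f = 6.1458e+14 Hz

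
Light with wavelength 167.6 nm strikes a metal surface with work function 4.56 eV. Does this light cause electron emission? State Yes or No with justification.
Yes

For photoemission, the photon energy must exceed the work function.

Photon energy: E = hc/λ = 7.3976 eV
Work function: φ = 4.56 eV

Since E_photon (7.3976 eV) > φ (4.56 eV), photoemission WILL occur.
The threshold wavelength is λ₀ = hc/φ = 271.9 nm.
Since 167.6 nm < 271.9 nm, the light has sufficient energy.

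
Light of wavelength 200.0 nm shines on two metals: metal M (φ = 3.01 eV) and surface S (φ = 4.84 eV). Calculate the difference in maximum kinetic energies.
1.8300 eV

Using KE_max = hc/λ - φ for each metal:

Photon energy: E = hc/λ = 6.1992 eV

For metal M (φ₁ = 3.01 eV):
KE₁ = E - φ₁ = 6.1992 - 3.01 = 3.1892 eV

For surface S (φ₂ = 4.84 eV):
KE₂ = E - φ₂ = 6.1992 - 4.84 = 1.3592 eV

Difference:
ΔKE = KE₁ - KE₂ = 3.1892 - 1.3592 = 1.8300 eV

Note: The difference equals the difference in work functions: 4.84 - 3.01 = 1.83 eV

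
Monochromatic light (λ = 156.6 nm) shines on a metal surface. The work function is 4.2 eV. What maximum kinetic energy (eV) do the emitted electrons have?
3.7173 eV

Using Einstein's photoelectric equation: KE_max = hf - φ = hc/λ - φ

First, calculate the photon energy:
E_photon = hc/λ = (6.626×10⁻³⁴ J·s)(3×10⁸ m/s) / (156.6×10⁻⁹ m)
E_photon = 7.9173 eV

Then, the maximum kinetic energy:
KE_max = E_photon - φ = 7.9173 eV - 4.2 eV = 3.7173 eV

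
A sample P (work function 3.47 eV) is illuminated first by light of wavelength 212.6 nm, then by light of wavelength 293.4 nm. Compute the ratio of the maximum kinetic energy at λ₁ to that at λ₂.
3.1250

Using Einstein's equation: KE_max = hc/λ - φ

For λ₁ = 212.6 nm:
E₁ = hc/λ₁ = 5.8318 eV
KE₁ = E₁ - φ = 5.8318 - 3.47 = 2.3618 eV

For λ₂ = 293.4 nm:
E₂ = hc/λ₂ = 4.2258 eV
KE₂ = E₂ - φ = 4.2258 - 3.47 = 0.7558 eV

Ratio: KE₁/KE₂ = 2.3618/0.7558 = 3.1250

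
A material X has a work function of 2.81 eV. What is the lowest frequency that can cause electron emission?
6.7945e+14 Hz

The threshold frequency is when the photon energy equals the work function:
hf₀ = φ

Solving for f₀:
f₀ = φ/h = (2.81 eV × 1.602×10⁻¹⁹ J/eV) / (6.626×10⁻³⁴ J·s)
f₀ = 6.7945e+14 Hz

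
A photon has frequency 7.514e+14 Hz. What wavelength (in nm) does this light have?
398.98 nm

Using the wave equation: c = fλ

Solving for wavelength:
λ = c/f = (3×10⁸ m/s) / (7.514e+14 Hz)
λ = 398.98 nm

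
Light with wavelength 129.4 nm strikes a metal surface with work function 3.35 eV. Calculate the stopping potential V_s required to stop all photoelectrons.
6.2315 V

The stopping potential V_s satisfies: eV_s = KE_max

First, find KE_max using Einstein's equation:
E_photon = hc/λ = 9.5815 eV
KE_max = E_photon - φ = 9.5815 - 3.35 = 6.2315 eV

Since eV_s = KE_max:
V_s = KE_max/e = 6.2315 V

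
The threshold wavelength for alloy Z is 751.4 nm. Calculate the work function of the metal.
1.65 eV

At the threshold wavelength, photon energy equals work function:
φ = hc/λ₀

Calculating:
φ = (6.626×10⁻³⁴ J·s)(3×10⁸ m/s) / (751.4×10⁻⁹ m)
φ = 1.65 eV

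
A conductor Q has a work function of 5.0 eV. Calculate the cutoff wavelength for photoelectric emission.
247.97 nm

The threshold wavelength is when the photon energy equals the work function:
hc/λ₀ = φ

Solving for λ₀:
λ₀ = hc/φ = (6.626×10⁻³⁴ J·s)(3×10⁸ m/s) / (5.0 eV × 1.602×10⁻¹⁹ J/eV)
λ₀ = 247.97 nm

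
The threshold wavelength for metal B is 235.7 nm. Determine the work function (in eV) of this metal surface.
5.26 eV

At the threshold wavelength, photon energy equals work function:
φ = hc/λ₀

Calculating:
φ = (6.626×10⁻³⁴ J·s)(3×10⁸ m/s) / (235.7×10⁻⁹ m)
φ = 5.26 eV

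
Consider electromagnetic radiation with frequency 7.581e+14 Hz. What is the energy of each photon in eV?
3.1352 eV

Using E = hf:

E = hf = (6.626×10⁻³⁴ J·s)(7.581e+14 Hz)
E = 3.1352 eV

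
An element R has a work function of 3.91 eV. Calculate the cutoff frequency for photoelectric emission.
9.4543e+14 Hz

The threshold frequency is when the photon energy equals the work function:
hf₀ = φ

Solving for f₀:
f₀ = φ/h = (3.91 eV × 1.602×10⁻¹⁹ J/eV) / (6.626×10⁻³⁴ J·s)
f₀ = 9.4543e+14 Hz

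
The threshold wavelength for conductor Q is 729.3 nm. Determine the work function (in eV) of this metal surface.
1.70 eV

At the threshold wavelength, photon energy equals work function:
φ = hc/λ₀

Calculating:
φ = (6.626×10⁻³⁴ J·s)(3×10⁸ m/s) / (729.3×10⁻⁹ m)
φ = 1.70 eV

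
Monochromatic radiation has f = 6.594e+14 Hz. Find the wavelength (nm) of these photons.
454.64 nm

Using the wave equation: c = fλ

Solving for wavelength:
λ = c/f = (3×10⁸ m/s) / (6.594e+14 Hz)
λ = 454.64 nm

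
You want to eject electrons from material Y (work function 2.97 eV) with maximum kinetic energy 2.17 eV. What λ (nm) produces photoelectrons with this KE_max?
241.21 nm

From Einstein's equation: KE_max = hc/λ - φ

Rearranging for λ:
hc/λ = KE_max + φ
λ = hc/(KE_max + φ)

Required photon energy:
E_photon = KE_max + φ = 2.17 + 2.97 = 5.14 eV

Required wavelength:
λ = hc/E_photon = (6.626×10⁻³⁴)(3×10⁸) / (5.14 × 1.602×10⁻¹⁹)
λ = 241.21 nm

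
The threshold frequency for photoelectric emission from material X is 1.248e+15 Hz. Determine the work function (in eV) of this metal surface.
5.16 eV

At the threshold frequency, photon energy equals work function:
φ = hf₀

Calculating:
φ = (6.626×10⁻³⁴ J·s)(1.248e+15 Hz)
φ = 5.16 eV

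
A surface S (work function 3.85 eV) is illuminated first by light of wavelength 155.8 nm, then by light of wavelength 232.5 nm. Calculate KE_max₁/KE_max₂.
2.7706

Using Einstein's equation: KE_max = hc/λ - φ

For λ₁ = 155.8 nm:
E₁ = hc/λ₁ = 7.9579 eV
KE₁ = E₁ - φ = 7.9579 - 3.85 = 4.1079 eV

For λ₂ = 232.5 nm:
E₂ = hc/λ₂ = 5.3327 eV
KE₂ = E₂ - φ = 5.3327 - 3.85 = 1.4827 eV

Ratio: KE₁/KE₂ = 4.1079/1.4827 = 2.7706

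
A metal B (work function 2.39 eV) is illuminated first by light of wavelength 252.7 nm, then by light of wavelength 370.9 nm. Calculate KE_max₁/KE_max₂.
2.6411

Using Einstein's equation: KE_max = hc/λ - φ

For λ₁ = 252.7 nm:
E₁ = hc/λ₁ = 4.9064 eV
KE₁ = E₁ - φ = 4.9064 - 2.39 = 2.5164 eV

For λ₂ = 370.9 nm:
E₂ = hc/λ₂ = 3.3428 eV
KE₂ = E₂ - φ = 3.3428 - 2.39 = 0.9528 eV

Ratio: KE₁/KE₂ = 2.5164/0.9528 = 2.6411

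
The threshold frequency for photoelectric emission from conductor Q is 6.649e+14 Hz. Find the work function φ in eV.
2.75 eV

At the threshold frequency, photon energy equals work function:
φ = hf₀

Calculating:
φ = (6.626×10⁻³⁴ J·s)(6.649e+14 Hz)
φ = 2.75 eV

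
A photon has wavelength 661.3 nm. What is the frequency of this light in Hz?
4.5334e+14 Hz

Using the wave equation: c = fλ

Solving for frequency:
f = c/λ = (3×10⁸ m/s) / (661.3×10⁻⁹ m)
f = 4.5334e+14 Hz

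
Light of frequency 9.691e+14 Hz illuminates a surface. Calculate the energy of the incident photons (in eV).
4.0079 eV

Using E = hf:

E = hf = (6.626×10⁻³⁴ J·s)(9.691e+14 Hz)
E = 4.0079 eV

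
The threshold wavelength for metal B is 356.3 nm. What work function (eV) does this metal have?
3.48 eV

At the threshold wavelength, photon energy equals work function:
φ = hc/λ₀

Calculating:
φ = (6.626×10⁻³⁴ J·s)(3×10⁸ m/s) / (356.3×10⁻⁹ m)
φ = 3.48 eV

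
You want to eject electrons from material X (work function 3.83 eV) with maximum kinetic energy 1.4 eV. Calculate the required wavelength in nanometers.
237.06 nm

From Einstein's equation: KE_max = hc/λ - φ

Rearranging for λ:
hc/λ = KE_max + φ
λ = hc/(KE_max + φ)

Required photon energy:
E_photon = KE_max + φ = 1.4 + 3.83 = 5.23 eV

Required wavelength:
λ = hc/E_photon = (6.626×10⁻³⁴)(3×10⁸) / (5.23 × 1.602×10⁻¹⁹)
λ = 237.06 nm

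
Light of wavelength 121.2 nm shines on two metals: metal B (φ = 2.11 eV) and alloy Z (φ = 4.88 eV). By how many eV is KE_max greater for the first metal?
2.7700 eV

Using KE_max = hc/λ - φ for each metal:

Photon energy: E = hc/λ = 10.2297 eV

For metal B (φ₁ = 2.11 eV):
KE₁ = E - φ₁ = 10.2297 - 2.11 = 8.1197 eV

For alloy Z (φ₂ = 4.88 eV):
KE₂ = E - φ₂ = 10.2297 - 4.88 = 5.3497 eV

Difference:
ΔKE = KE₁ - KE₂ = 8.1197 - 5.3497 = 2.7700 eV

Note: The difference equals the difference in work functions: 4.88 - 2.11 = 2.77 eV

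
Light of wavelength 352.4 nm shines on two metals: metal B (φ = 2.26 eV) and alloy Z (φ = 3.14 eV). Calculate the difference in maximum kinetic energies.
0.8800 eV

Using KE_max = hc/λ - φ for each metal:

Photon energy: E = hc/λ = 3.5183 eV

For metal B (φ₁ = 2.26 eV):
KE₁ = E - φ₁ = 3.5183 - 2.26 = 1.2583 eV

For alloy Z (φ₂ = 3.14 eV):
KE₂ = E - φ₂ = 3.5183 - 3.14 = 0.3783 eV

Difference:
ΔKE = KE₁ - KE₂ = 1.2583 - 0.3783 = 0.8800 eV

Note: The difference equals the difference in work functions: 3.14 - 2.26 = 0.88 eV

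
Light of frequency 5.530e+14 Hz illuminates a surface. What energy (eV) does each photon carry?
2.2870 eV

Using E = hf:

E = hf = (6.626×10⁻³⁴ J·s)(5.530e+14 Hz)
E = 2.2870 eV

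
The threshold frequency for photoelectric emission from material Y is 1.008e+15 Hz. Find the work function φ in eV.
4.17 eV

At the threshold frequency, photon energy equals work function:
φ = hf₀

Calculating:
φ = (6.626×10⁻³⁴ J·s)(1.008e+15 Hz)
φ = 4.17 eV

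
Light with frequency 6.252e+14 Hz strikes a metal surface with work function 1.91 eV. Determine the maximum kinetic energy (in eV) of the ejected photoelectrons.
0.6756 eV

Using Einstein's photoelectric equation: KE_max = hf - φ

First, calculate the photon energy:
E_photon = hf = (6.626×10⁻³⁴ J·s)(6.252e+14 Hz)
E_photon = 2.5856 eV

Then, the maximum kinetic energy:
KE_max = E_photon - φ = 2.5856 eV - 1.91 eV = 0.6756 eV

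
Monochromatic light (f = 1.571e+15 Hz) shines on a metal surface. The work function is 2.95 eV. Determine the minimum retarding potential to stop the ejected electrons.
3.5471 V

The stopping potential V_s satisfies: eV_s = KE_max

First, find KE_max using Einstein's equation:
E_photon = hf = (6.626×10⁻³⁴ J·s)(1.571e+15 Hz) = 6.4971 eV
KE_max = E_photon - φ = 6.4971 - 2.95 = 3.5471 eV

Since eV_s = KE_max:
V_s = KE_max/e = 3.5471 V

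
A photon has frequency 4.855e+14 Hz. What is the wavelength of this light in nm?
617.49 nm

Using the wave equation: c = fλ

Solving for wavelength:
λ = c/f = (3×10⁸ m/s) / (4.855e+14 Hz)
λ = 617.49 nm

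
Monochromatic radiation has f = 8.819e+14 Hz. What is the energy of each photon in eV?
3.6472 eV

Using E = hf:

E = hf = (6.626×10⁻³⁴ J·s)(8.819e+14 Hz)
E = 3.6472 eV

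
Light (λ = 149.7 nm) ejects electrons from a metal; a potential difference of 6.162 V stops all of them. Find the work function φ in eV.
2.12 eV

The stopping potential gives the maximum kinetic energy: KE_max = eV_s = 6.162 eV

From Einstein's photoelectric equation: KE_max = hc/λ - φ
Rearranging: φ = hc/λ - KE_max

Calculate photon energy:
E_photon = hc/λ = (6.626×10⁻³⁴ J·s)(3×10⁸ m/s) / (149.7×10⁻⁹ m) = 8.2822 eV

Therefore:
φ = 8.2822 - 6.162 = 2.12 eV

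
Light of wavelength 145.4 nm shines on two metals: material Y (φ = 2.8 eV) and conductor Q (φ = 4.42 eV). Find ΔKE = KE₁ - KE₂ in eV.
1.6200 eV

Using KE_max = hc/λ - φ for each metal:

Photon energy: E = hc/λ = 8.5271 eV

For material Y (φ₁ = 2.8 eV):
KE₁ = E - φ₁ = 8.5271 - 2.8 = 5.7271 eV

For conductor Q (φ₂ = 4.42 eV):
KE₂ = E - φ₂ = 8.5271 - 4.42 = 4.1071 eV

Difference:
ΔKE = KE₁ - KE₂ = 5.7271 - 4.1071 = 1.6200 eV

Note: The difference equals the difference in work functions: 4.42 - 2.8 = 1.62 eV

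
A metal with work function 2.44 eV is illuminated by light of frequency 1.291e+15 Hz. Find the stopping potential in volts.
2.8991 V

The stopping potential V_s satisfies: eV_s = KE_max

First, find KE_max using Einstein's equation:
E_photon = hf = (6.626×10⁻³⁴ J·s)(1.291e+15 Hz) = 5.3391 eV
KE_max = E_photon - φ = 5.3391 - 2.44 = 2.8991 eV

Since eV_s = KE_max:
V_s = KE_max/e = 2.8991 V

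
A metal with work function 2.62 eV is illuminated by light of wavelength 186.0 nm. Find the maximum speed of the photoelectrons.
1.1930e+06 m/s

First, find the maximum kinetic energy:
E_photon = hc/λ = 6.6658 eV
KE_max = E_photon - φ = 6.6658 - 2.62 = 4.0458 eV

Convert to Joules: KE_max = 4.0458 × 1.602×10⁻¹⁹ J = 6.4821e-19 J

Then use KE = ½mv² to find velocity:
v = √(2·KE/m) = √(2 × 6.4821e-19 J / 9.109e-31 kg)
v = 1.1930e+06 m/s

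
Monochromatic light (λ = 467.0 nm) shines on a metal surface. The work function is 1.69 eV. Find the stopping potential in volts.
0.9649 V

The stopping potential V_s satisfies: eV_s = KE_max

First, find KE_max using Einstein's equation:
E_photon = hc/λ = 2.6549 eV
KE_max = E_photon - φ = 2.6549 - 1.69 = 0.9649 eV

Since eV_s = KE_max:
V_s = KE_max/e = 0.9649 V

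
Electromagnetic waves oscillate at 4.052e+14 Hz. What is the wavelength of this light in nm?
739.86 nm

Using the wave equation: c = fλ

Solving for wavelength:
λ = c/f = (3×10⁸ m/s) / (4.052e+14 Hz)
λ = 739.86 nm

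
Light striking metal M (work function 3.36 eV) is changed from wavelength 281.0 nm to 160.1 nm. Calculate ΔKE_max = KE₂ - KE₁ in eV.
3.3319 eV

Using Einstein's equation: KE_max = hc/λ - φ

For λ₁ = 281.0 nm:
KE₁ = hc/λ₁ - φ = 4.4122 - 3.36 = 1.0522 eV

For λ₂ = 160.1 nm:
KE₂ = hc/λ₂ - φ = 7.7442 - 3.36 = 4.3842 eV

Change in KE:
ΔKE = KE₂ - KE₁ = 4.3842 - 1.0522 = 3.3319 eV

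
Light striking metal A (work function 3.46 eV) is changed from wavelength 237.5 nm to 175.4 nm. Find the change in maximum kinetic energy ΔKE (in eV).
1.8483 eV

Using Einstein's equation: KE_max = hc/λ - φ

For λ₁ = 237.5 nm:
KE₁ = hc/λ₁ - φ = 5.2204 - 3.46 = 1.7604 eV

For λ₂ = 175.4 nm:
KE₂ = hc/λ₂ - φ = 7.0687 - 3.46 = 3.6087 eV

Change in KE:
ΔKE = KE₂ - KE₁ = 3.6087 - 1.7604 = 1.8483 eV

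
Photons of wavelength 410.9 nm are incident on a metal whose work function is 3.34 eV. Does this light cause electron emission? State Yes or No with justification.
No

For photoemission, the photon energy must exceed the work function.

Photon energy: E = hc/λ = 3.0174 eV
Work function: φ = 3.34 eV

Since E_photon (3.0174 eV) < φ (3.34 eV), photoemission will NOT occur.
The threshold wavelength is λ₀ = hc/φ = 371.2 nm.
Since 410.9 nm > 371.2 nm, the photons lack sufficient energy.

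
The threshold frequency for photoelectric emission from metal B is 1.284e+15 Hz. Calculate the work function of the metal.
5.31 eV

At the threshold frequency, photon energy equals work function:
φ = hf₀

Calculating:
φ = (6.626×10⁻³⁴ J·s)(1.284e+15 Hz)
φ = 5.31 eV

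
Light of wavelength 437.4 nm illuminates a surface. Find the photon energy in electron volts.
2.8346 eV

Using E = hf = hc/λ:

E = hc/λ = (6.626×10⁻³⁴ J·s)(3×10⁸ m/s) / (437.4×10⁻⁹ m)
E = 2.8346 eV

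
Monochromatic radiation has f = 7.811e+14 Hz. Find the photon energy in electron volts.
3.2304 eV

Using E = hf:

E = hf = (6.626×10⁻³⁴ J·s)(7.811e+14 Hz)
E = 3.2304 eV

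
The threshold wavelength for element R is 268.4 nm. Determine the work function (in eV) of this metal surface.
4.62 eV

At the threshold wavelength, photon energy equals work function:
φ = hc/λ₀

Calculating:
φ = (6.626×10⁻³⁴ J·s)(3×10⁸ m/s) / (268.4×10⁻⁹ m)
φ = 4.62 eV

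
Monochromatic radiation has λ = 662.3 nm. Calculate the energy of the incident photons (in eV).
1.8720 eV

Using E = hf = hc/λ:

E = hc/λ = (6.626×10⁻³⁴ J·s)(3×10⁸ m/s) / (662.3×10⁻⁹ m)
E = 1.8720 eV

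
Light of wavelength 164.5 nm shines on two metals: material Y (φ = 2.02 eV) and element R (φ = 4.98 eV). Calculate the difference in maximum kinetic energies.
2.9600 eV

Using KE_max = hc/λ - φ for each metal:

Photon energy: E = hc/λ = 7.5370 eV

For material Y (φ₁ = 2.02 eV):
KE₁ = E - φ₁ = 7.5370 - 2.02 = 5.5170 eV

For element R (φ₂ = 4.98 eV):
KE₂ = E - φ₂ = 7.5370 - 4.98 = 2.5570 eV

Difference:
ΔKE = KE₁ - KE₂ = 5.5170 - 2.5570 = 2.9600 eV

Note: The difference equals the difference in work functions: 4.98 - 2.02 = 2.96 eV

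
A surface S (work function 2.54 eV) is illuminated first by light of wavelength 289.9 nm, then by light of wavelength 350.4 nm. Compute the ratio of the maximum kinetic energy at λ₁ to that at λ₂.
1.7396

Using Einstein's equation: KE_max = hc/λ - φ

For λ₁ = 289.9 nm:
E₁ = hc/λ₁ = 4.2768 eV
KE₁ = E₁ - φ = 4.2768 - 2.54 = 1.7368 eV

For λ₂ = 350.4 nm:
E₂ = hc/λ₂ = 3.5384 eV
KE₂ = E₂ - φ = 3.5384 - 2.54 = 0.9984 eV

Ratio: KE₁/KE₂ = 1.7368/0.9984 = 1.7396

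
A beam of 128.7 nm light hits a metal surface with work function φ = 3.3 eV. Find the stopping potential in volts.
6.3336 V

The stopping potential V_s satisfies: eV_s = KE_max

First, find KE_max using Einstein's equation:
E_photon = hc/λ = 9.6336 eV
KE_max = E_photon - φ = 9.6336 - 3.3 = 6.3336 eV

Since eV_s = KE_max:
V_s = KE_max/e = 6.3336 V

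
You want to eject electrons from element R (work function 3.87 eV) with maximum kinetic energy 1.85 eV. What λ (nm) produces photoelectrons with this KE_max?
216.76 nm

From Einstein's equation: KE_max = hc/λ - φ

Rearranging for λ:
hc/λ = KE_max + φ
λ = hc/(KE_max + φ)

Required photon energy:
E_photon = KE_max + φ = 1.85 + 3.87 = 5.72 eV

Required wavelength:
λ = hc/E_photon = (6.626×10⁻³⁴)(3×10⁸) / (5.72 × 1.602×10⁻¹⁹)
λ = 216.76 nm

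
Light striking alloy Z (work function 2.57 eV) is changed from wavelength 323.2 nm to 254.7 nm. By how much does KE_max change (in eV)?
1.0317 eV

Using Einstein's equation: KE_max = hc/λ - φ

For λ₁ = 323.2 nm:
KE₁ = hc/λ₁ - φ = 3.8361 - 2.57 = 1.2661 eV

For λ₂ = 254.7 nm:
KE₂ = hc/λ₂ - φ = 4.8679 - 2.57 = 2.2979 eV

Change in KE:
ΔKE = KE₂ - KE₁ = 2.2979 - 1.2661 = 1.0317 eV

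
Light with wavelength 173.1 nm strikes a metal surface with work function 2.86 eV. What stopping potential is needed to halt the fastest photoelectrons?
4.3026 V

The stopping potential V_s satisfies: eV_s = KE_max

First, find KE_max using Einstein's equation:
E_photon = hc/λ = 7.1626 eV
KE_max = E_photon - φ = 7.1626 - 2.86 = 4.3026 eV

Since eV_s = KE_max:
V_s = KE_max/e = 4.3026 V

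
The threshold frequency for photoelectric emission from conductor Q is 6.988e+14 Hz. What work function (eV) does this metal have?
2.89 eV

At the threshold frequency, photon energy equals work function:
φ = hf₀

Calculating:
φ = (6.626×10⁻³⁴ J·s)(6.988e+14 Hz)
φ = 2.89 eV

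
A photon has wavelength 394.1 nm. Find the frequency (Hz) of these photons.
7.6070e+14 Hz

Using the wave equation: c = fλ

Solving for frequency:
f = c/λ = (3×10⁸ m/s) / (394.1×10⁻⁹ m)
f = 7.6070e+14 Hz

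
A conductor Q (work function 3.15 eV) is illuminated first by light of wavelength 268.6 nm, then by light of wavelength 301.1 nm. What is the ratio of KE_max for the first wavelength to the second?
1.5149

Using Einstein's equation: KE_max = hc/λ - φ

For λ₁ = 268.6 nm:
E₁ = hc/λ₁ = 4.6159 eV
KE₁ = E₁ - φ = 4.6159 - 3.15 = 1.4659 eV

For λ₂ = 301.1 nm:
E₂ = hc/λ₂ = 4.1177 eV
KE₂ = E₂ - φ = 4.1177 - 3.15 = 0.9677 eV

Ratio: KE₁/KE₂ = 1.4659/0.9677 = 1.5149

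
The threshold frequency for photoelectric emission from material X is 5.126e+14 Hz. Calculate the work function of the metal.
2.12 eV

At the threshold frequency, photon energy equals work function:
φ = hf₀

Calculating:
φ = (6.626×10⁻³⁴ J·s)(5.126e+14 Hz)
φ = 2.12 eV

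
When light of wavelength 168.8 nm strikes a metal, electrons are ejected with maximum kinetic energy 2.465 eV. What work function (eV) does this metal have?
4.88 eV

From Einstein's photoelectric equation: KE_max = hf - φ = hc/λ - φ

Rearranging for φ:
φ = hc/λ - KE_max

Calculate photon energy:
E_photon = hc/λ = 7.3450 eV

Therefore:
φ = 7.3450 - 2.465 = 4.88 eV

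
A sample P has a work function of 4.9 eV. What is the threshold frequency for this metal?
1.1848e+15 Hz

The threshold frequency is when the photon energy equals the work function:
hf₀ = φ

Solving for f₀:
f₀ = φ/h = (4.9 eV × 1.602×10⁻¹⁹ J/eV) / (6.626×10⁻³⁴ J·s)
f₀ = 1.1848e+15 Hz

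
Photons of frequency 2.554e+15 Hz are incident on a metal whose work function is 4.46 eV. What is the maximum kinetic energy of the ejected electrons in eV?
6.1025 eV

Using Einstein's photoelectric equation: KE_max = hf - φ

First, calculate the photon energy:
E_photon = hf = (6.626×10⁻³⁴ J·s)(2.554e+15 Hz)
E_photon = 10.5625 eV

Then, the maximum kinetic energy:
KE_max = E_photon - φ = 10.5625 eV - 4.46 eV = 6.1025 eV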